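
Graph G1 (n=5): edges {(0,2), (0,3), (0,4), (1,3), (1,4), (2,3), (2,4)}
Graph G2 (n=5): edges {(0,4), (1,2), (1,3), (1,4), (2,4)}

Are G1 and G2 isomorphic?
No, not isomorphic

The graphs are NOT isomorphic.

Counting triangles (3-cliques): G1 has 2, G2 has 1.
Triangle count is an isomorphism invariant, so differing triangle counts rule out isomorphism.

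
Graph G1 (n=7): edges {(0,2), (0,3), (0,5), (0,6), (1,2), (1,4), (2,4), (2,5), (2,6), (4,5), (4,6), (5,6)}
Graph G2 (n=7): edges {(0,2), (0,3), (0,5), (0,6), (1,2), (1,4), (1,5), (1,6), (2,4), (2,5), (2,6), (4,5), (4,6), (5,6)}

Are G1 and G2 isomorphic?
No, not isomorphic

The graphs are NOT isomorphic.

Counting edges: G1 has 12 edge(s); G2 has 14 edge(s).
Edge count is an isomorphism invariant (a bijection on vertices induces a bijection on edges), so differing edge counts rule out isomorphism.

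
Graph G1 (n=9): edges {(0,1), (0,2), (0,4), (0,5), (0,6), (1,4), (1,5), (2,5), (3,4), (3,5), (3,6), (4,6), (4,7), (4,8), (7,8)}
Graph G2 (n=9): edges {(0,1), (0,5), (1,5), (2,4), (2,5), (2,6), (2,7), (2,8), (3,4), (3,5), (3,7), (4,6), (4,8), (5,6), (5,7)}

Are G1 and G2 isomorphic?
Yes, isomorphic

The graphs are isomorphic.
One valid mapping φ: V(G1) → V(G2): 0→2, 1→6, 2→8, 3→3, 4→5, 5→4, 6→7, 7→0, 8→1

Verify φ preserves adjacency — for each edge of G1, its image is an edge of G2:
  (0,1) → (φ(0),φ(1)) = (2,6) ∈ E(G2) ✓
  (0,2) → (φ(0),φ(2)) = (2,8) ∈ E(G2) ✓
  (0,4) → (φ(0),φ(4)) = (2,5) ∈ E(G2) ✓
  (0,5) → (φ(0),φ(5)) = (2,4) ∈ E(G2) ✓
  (0,6) → (φ(0),φ(6)) = (2,7) ∈ E(G2) ✓
  (1,4) → (φ(1),φ(4)) = (5,6) ∈ E(G2) ✓
  (1,5) → (φ(1),φ(5)) = (4,6) ∈ E(G2) ✓
  (2,5) → (φ(2),φ(5)) = (4,8) ∈ E(G2) ✓
  (3,4) → (φ(3),φ(4)) = (3,5) ∈ E(G2) ✓
  (3,5) → (φ(3),φ(5)) = (3,4) ∈ E(G2) ✓
  (3,6) → (φ(3),φ(6)) = (3,7) ∈ E(G2) ✓
  (4,6) → (φ(4),φ(6)) = (5,7) ∈ E(G2) ✓
  (4,7) → (φ(4),φ(7)) = (0,5) ∈ E(G2) ✓
  (4,8) → (φ(4),φ(8)) = (1,5) ∈ E(G2) ✓
  (7,8) → (φ(7),φ(8)) = (0,1) ∈ E(G2) ✓
All 15 edges of G1 map to edges of G2, and |E(G1)| = |E(G2)| = 15, so φ is a bijection on edges as well as vertices. Hence G1 ≅ G2.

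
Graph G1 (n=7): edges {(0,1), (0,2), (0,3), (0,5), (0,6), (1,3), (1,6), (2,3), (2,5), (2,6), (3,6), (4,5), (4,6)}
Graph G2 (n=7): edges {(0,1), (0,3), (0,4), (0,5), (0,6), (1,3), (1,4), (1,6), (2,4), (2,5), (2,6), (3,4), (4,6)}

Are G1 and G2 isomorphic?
Yes, isomorphic

The graphs are isomorphic.
One valid mapping φ: V(G1) → V(G2): 0→4, 1→3, 2→6, 3→1, 4→5, 5→2, 6→0

Verify φ preserves adjacency — for each edge of G1, its image is an edge of G2:
  (0,1) → (φ(0),φ(1)) = (3,4) ∈ E(G2) ✓
  (0,2) → (φ(0),φ(2)) = (4,6) ∈ E(G2) ✓
  (0,3) → (φ(0),φ(3)) = (1,4) ∈ E(G2) ✓
  (0,5) → (φ(0),φ(5)) = (2,4) ∈ E(G2) ✓
  (0,6) → (φ(0),φ(6)) = (0,4) ∈ E(G2) ✓
  (1,3) → (φ(1),φ(3)) = (1,3) ∈ E(G2) ✓
  (1,6) → (φ(1),φ(6)) = (0,3) ∈ E(G2) ✓
  (2,3) → (φ(2),φ(3)) = (1,6) ∈ E(G2) ✓
  (2,5) → (φ(2),φ(5)) = (2,6) ∈ E(G2) ✓
  (2,6) → (φ(2),φ(6)) = (0,6) ∈ E(G2) ✓
  (3,6) → (φ(3),φ(6)) = (0,1) ∈ E(G2) ✓
  (4,5) → (φ(4),φ(5)) = (2,5) ∈ E(G2) ✓
  (4,6) → (φ(4),φ(6)) = (0,5) ∈ E(G2) ✓
All 13 edges of G1 map to edges of G2, and |E(G1)| = |E(G2)| = 13, so φ is a bijection on edges as well as vertices. Hence G1 ≅ G2.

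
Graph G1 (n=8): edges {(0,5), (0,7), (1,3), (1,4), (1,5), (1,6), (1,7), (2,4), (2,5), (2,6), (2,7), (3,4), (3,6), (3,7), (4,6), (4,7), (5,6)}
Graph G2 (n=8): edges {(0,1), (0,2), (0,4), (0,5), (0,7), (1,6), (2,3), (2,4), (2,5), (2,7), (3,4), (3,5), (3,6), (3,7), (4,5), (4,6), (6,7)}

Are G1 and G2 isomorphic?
Yes, isomorphic

The graphs are isomorphic.
One valid mapping φ: V(G1) → V(G2): 0→1, 1→4, 2→7, 3→5, 4→2, 5→6, 6→3, 7→0

Verify φ preserves adjacency — for each edge of G1, its image is an edge of G2:
  (0,5) → (φ(0),φ(5)) = (1,6) ∈ E(G2) ✓
  (0,7) → (φ(0),φ(7)) = (0,1) ∈ E(G2) ✓
  (1,3) → (φ(1),φ(3)) = (4,5) ∈ E(G2) ✓
  (1,4) → (φ(1),φ(4)) = (2,4) ∈ E(G2) ✓
  (1,5) → (φ(1),φ(5)) = (4,6) ∈ E(G2) ✓
  (1,6) → (φ(1),φ(6)) = (3,4) ∈ E(G2) ✓
  (1,7) → (φ(1),φ(7)) = (0,4) ∈ E(G2) ✓
  (2,4) → (φ(2),φ(4)) = (2,7) ∈ E(G2) ✓
  (2,5) → (φ(2),φ(5)) = (6,7) ∈ E(G2) ✓
  (2,6) → (φ(2),φ(6)) = (3,7) ∈ E(G2) ✓
  (2,7) → (φ(2),φ(7)) = (0,7) ∈ E(G2) ✓
  (3,4) → (φ(3),φ(4)) = (2,5) ∈ E(G2) ✓
  (3,6) → (φ(3),φ(6)) = (3,5) ∈ E(G2) ✓
  (3,7) → (φ(3),φ(7)) = (0,5) ∈ E(G2) ✓
  (4,6) → (φ(4),φ(6)) = (2,3) ∈ E(G2) ✓
  (4,7) → (φ(4),φ(7)) = (0,2) ∈ E(G2) ✓
  (5,6) → (φ(5),φ(6)) = (3,6) ∈ E(G2) ✓
All 17 edges of G1 map to edges of G2, and |E(G1)| = |E(G2)| = 17, so φ is a bijection on edges as well as vertices. Hence G1 ≅ G2.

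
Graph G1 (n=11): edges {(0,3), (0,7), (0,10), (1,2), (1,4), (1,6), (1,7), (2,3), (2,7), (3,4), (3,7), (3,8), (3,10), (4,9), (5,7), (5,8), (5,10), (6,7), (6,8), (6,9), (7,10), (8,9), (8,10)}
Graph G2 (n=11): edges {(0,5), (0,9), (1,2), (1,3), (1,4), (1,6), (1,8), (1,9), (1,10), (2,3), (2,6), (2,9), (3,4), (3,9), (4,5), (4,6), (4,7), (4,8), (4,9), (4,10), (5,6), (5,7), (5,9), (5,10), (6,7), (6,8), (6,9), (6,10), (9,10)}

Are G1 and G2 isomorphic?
No, not isomorphic

The graphs are NOT isomorphic.

Counting triangles (3-cliques): G1 has 11, G2 has 31.
Triangle count is an isomorphism invariant, so differing triangle counts rule out isomorphism.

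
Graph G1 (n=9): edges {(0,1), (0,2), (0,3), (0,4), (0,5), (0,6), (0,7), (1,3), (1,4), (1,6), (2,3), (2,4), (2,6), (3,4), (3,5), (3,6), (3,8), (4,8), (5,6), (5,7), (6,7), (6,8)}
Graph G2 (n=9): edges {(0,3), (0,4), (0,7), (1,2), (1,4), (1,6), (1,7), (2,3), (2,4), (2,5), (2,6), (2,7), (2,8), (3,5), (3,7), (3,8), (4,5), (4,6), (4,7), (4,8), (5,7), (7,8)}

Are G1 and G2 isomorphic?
Yes, isomorphic

The graphs are isomorphic.
One valid mapping φ: V(G1) → V(G2): 0→2, 1→8, 2→5, 3→7, 4→3, 5→1, 6→4, 7→6, 8→0

Verify φ preserves adjacency — for each edge of G1, its image is an edge of G2:
  (0,1) → (φ(0),φ(1)) = (2,8) ∈ E(G2) ✓
  (0,2) → (φ(0),φ(2)) = (2,5) ∈ E(G2) ✓
  (0,3) → (φ(0),φ(3)) = (2,7) ∈ E(G2) ✓
  (0,4) → (φ(0),φ(4)) = (2,3) ∈ E(G2) ✓
  (0,5) → (φ(0),φ(5)) = (1,2) ∈ E(G2) ✓
  (0,6) → (φ(0),φ(6)) = (2,4) ∈ E(G2) ✓
  (0,7) → (φ(0),φ(7)) = (2,6) ∈ E(G2) ✓
  (1,3) → (φ(1),φ(3)) = (7,8) ∈ E(G2) ✓
  (1,4) → (φ(1),φ(4)) = (3,8) ∈ E(G2) ✓
  (1,6) → (φ(1),φ(6)) = (4,8) ∈ E(G2) ✓
  (2,3) → (φ(2),φ(3)) = (5,7) ∈ E(G2) ✓
  (2,4) → (φ(2),φ(4)) = (3,5) ∈ E(G2) ✓
  (2,6) → (φ(2),φ(6)) = (4,5) ∈ E(G2) ✓
  (3,4) → (φ(3),φ(4)) = (3,7) ∈ E(G2) ✓
  (3,5) → (φ(3),φ(5)) = (1,7) ∈ E(G2) ✓
  (3,6) → (φ(3),φ(6)) = (4,7) ∈ E(G2) ✓
  (3,8) → (φ(3),φ(8)) = (0,7) ∈ E(G2) ✓
  (4,8) → (φ(4),φ(8)) = (0,3) ∈ E(G2) ✓
  (5,6) → (φ(5),φ(6)) = (1,4) ∈ E(G2) ✓
  (5,7) → (φ(5),φ(7)) = (1,6) ∈ E(G2) ✓
  (6,7) → (φ(6),φ(7)) = (4,6) ∈ E(G2) ✓
  (6,8) → (φ(6),φ(8)) = (0,4) ∈ E(G2) ✓
All 22 edges of G1 map to edges of G2, and |E(G1)| = |E(G2)| = 22, so φ is a bijection on edges as well as vertices. Hence G1 ≅ G2.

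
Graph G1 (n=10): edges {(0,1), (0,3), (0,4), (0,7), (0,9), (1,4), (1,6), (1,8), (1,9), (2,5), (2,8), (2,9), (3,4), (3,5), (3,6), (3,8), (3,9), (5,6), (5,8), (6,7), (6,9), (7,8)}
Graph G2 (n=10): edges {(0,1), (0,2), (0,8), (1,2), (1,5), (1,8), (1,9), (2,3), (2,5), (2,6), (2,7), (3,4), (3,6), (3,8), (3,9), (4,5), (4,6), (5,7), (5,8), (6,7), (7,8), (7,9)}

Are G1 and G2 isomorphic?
Yes, isomorphic

The graphs are isomorphic.
One valid mapping φ: V(G1) → V(G2): 0→1, 1→8, 2→4, 3→2, 4→0, 5→6, 6→7, 7→9, 8→3, 9→5

Verify φ preserves adjacency — for each edge of G1, its image is an edge of G2:
  (0,1) → (φ(0),φ(1)) = (1,8) ∈ E(G2) ✓
  (0,3) → (φ(0),φ(3)) = (1,2) ∈ E(G2) ✓
  (0,4) → (φ(0),φ(4)) = (0,1) ∈ E(G2) ✓
  (0,7) → (φ(0),φ(7)) = (1,9) ∈ E(G2) ✓
  (0,9) → (φ(0),φ(9)) = (1,5) ∈ E(G2) ✓
  (1,4) → (φ(1),φ(4)) = (0,8) ∈ E(G2) ✓
  (1,6) → (φ(1),φ(6)) = (7,8) ∈ E(G2) ✓
  (1,8) → (φ(1),φ(8)) = (3,8) ∈ E(G2) ✓
  (1,9) → (φ(1),φ(9)) = (5,8) ∈ E(G2) ✓
  (2,5) → (φ(2),φ(5)) = (4,6) ∈ E(G2) ✓
  (2,8) → (φ(2),φ(8)) = (3,4) ∈ E(G2) ✓
  (2,9) → (φ(2),φ(9)) = (4,5) ∈ E(G2) ✓
  (3,4) → (φ(3),φ(4)) = (0,2) ∈ E(G2) ✓
  (3,5) → (φ(3),φ(5)) = (2,6) ∈ E(G2) ✓
  (3,6) → (φ(3),φ(6)) = (2,7) ∈ E(G2) ✓
  (3,8) → (φ(3),φ(8)) = (2,3) ∈ E(G2) ✓
  (3,9) → (φ(3),φ(9)) = (2,5) ∈ E(G2) ✓
  (5,6) → (φ(5),φ(6)) = (6,7) ∈ E(G2) ✓
  (5,8) → (φ(5),φ(8)) = (3,6) ∈ E(G2) ✓
  (6,7) → (φ(6),φ(7)) = (7,9) ∈ E(G2) ✓
  (6,9) → (φ(6),φ(9)) = (5,7) ∈ E(G2) ✓
  (7,8) → (φ(7),φ(8)) = (3,9) ∈ E(G2) ✓
All 22 edges of G1 map to edges of G2, and |E(G1)| = |E(G2)| = 22, so φ is a bijection on edges as well as vertices. Hence G1 ≅ G2.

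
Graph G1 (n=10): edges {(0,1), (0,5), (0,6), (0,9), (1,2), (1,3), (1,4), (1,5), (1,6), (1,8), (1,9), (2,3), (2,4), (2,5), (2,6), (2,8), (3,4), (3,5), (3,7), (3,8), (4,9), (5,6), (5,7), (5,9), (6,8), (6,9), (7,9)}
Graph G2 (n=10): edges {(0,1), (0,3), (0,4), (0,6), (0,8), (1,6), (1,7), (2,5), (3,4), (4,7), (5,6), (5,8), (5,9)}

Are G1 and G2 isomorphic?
No, not isomorphic

The graphs are NOT isomorphic.

Counting triangles (3-cliques): G1 has 27, G2 has 2.
Triangle count is an isomorphism invariant, so differing triangle counts rule out isomorphism.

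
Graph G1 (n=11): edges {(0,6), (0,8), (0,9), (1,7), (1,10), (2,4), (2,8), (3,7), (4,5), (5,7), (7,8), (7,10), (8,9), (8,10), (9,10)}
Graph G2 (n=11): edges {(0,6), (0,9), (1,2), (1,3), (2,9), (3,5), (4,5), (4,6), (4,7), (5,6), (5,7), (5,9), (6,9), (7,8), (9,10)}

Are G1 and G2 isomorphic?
Yes, isomorphic

The graphs are isomorphic.
One valid mapping φ: V(G1) → V(G2): 0→7, 1→0, 2→3, 3→10, 4→1, 5→2, 6→8, 7→9, 8→5, 9→4, 10→6

Verify φ preserves adjacency — for each edge of G1, its image is an edge of G2:
  (0,6) → (φ(0),φ(6)) = (7,8) ∈ E(G2) ✓
  (0,8) → (φ(0),φ(8)) = (5,7) ∈ E(G2) ✓
  (0,9) → (φ(0),φ(9)) = (4,7) ∈ E(G2) ✓
  (1,7) → (φ(1),φ(7)) = (0,9) ∈ E(G2) ✓
  (1,10) → (φ(1),φ(10)) = (0,6) ∈ E(G2) ✓
  (2,4) → (φ(2),φ(4)) = (1,3) ∈ E(G2) ✓
  (2,8) → (φ(2),φ(8)) = (3,5) ∈ E(G2) ✓
  (3,7) → (φ(3),φ(7)) = (9,10) ∈ E(G2) ✓
  (4,5) → (φ(4),φ(5)) = (1,2) ∈ E(G2) ✓
  (5,7) → (φ(5),φ(7)) = (2,9) ∈ E(G2) ✓
  (7,8) → (φ(7),φ(8)) = (5,9) ∈ E(G2) ✓
  (7,10) → (φ(7),φ(10)) = (6,9) ∈ E(G2) ✓
  (8,9) → (φ(8),φ(9)) = (4,5) ∈ E(G2) ✓
  (8,10) → (φ(8),φ(10)) = (5,6) ∈ E(G2) ✓
  (9,10) → (φ(9),φ(10)) = (4,6) ∈ E(G2) ✓
All 15 edges of G1 map to edges of G2, and |E(G1)| = |E(G2)| = 15, so φ is a bijection on edges as well as vertices. Hence G1 ≅ G2.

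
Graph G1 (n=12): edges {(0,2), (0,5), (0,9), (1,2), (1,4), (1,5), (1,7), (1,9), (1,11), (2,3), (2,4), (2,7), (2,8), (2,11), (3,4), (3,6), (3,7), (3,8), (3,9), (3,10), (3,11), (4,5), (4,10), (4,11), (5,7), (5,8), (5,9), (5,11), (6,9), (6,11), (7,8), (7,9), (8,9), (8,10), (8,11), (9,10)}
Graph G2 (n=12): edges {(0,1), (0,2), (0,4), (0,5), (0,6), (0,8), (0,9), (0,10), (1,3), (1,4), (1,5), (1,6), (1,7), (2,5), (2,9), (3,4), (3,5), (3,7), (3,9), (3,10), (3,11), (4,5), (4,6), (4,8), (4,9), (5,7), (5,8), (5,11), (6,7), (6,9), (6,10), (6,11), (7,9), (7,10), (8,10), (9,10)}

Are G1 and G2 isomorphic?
Yes, isomorphic

The graphs are isomorphic.
One valid mapping φ: V(G1) → V(G2): 0→11, 1→7, 2→6, 3→0, 4→10, 5→3, 6→2, 7→1, 8→4, 9→5, 10→8, 11→9

Verify φ preserves adjacency — for each edge of G1, its image is an edge of G2:
  (0,2) → (φ(0),φ(2)) = (6,11) ∈ E(G2) ✓
  (0,5) → (φ(0),φ(5)) = (3,11) ∈ E(G2) ✓
  (0,9) → (φ(0),φ(9)) = (5,11) ∈ E(G2) ✓
  (1,2) → (φ(1),φ(2)) = (6,7) ∈ E(G2) ✓
  (1,4) → (φ(1),φ(4)) = (7,10) ∈ E(G2) ✓
  (1,5) → (φ(1),φ(5)) = (3,7) ∈ E(G2) ✓
  (1,7) → (φ(1),φ(7)) = (1,7) ∈ E(G2) ✓
  (1,9) → (φ(1),φ(9)) = (5,7) ∈ E(G2) ✓
  (1,11) → (φ(1),φ(11)) = (7,9) ∈ E(G2) ✓
  (2,3) → (φ(2),φ(3)) = (0,6) ∈ E(G2) ✓
  (2,4) → (φ(2),φ(4)) = (6,10) ∈ E(G2) ✓
  (2,7) → (φ(2),φ(7)) = (1,6) ∈ E(G2) ✓
  (2,8) → (φ(2),φ(8)) = (4,6) ∈ E(G2) ✓
  (2,11) → (φ(2),φ(11)) = (6,9) ∈ E(G2) ✓
  (3,4) → (φ(3),φ(4)) = (0,10) ∈ E(G2) ✓
  (3,6) → (φ(3),φ(6)) = (0,2) ∈ E(G2) ✓
  (3,7) → (φ(3),φ(7)) = (0,1) ∈ E(G2) ✓
  (3,8) → (φ(3),φ(8)) = (0,4) ∈ E(G2) ✓
  (3,9) → (φ(3),φ(9)) = (0,5) ∈ E(G2) ✓
  (3,10) → (φ(3),φ(10)) = (0,8) ∈ E(G2) ✓
  (3,11) → (φ(3),φ(11)) = (0,9) ∈ E(G2) ✓
  (4,5) → (φ(4),φ(5)) = (3,10) ∈ E(G2) ✓
  (4,10) → (φ(4),φ(10)) = (8,10) ∈ E(G2) ✓
  (4,11) → (φ(4),φ(11)) = (9,10) ∈ E(G2) ✓
  (5,7) → (φ(5),φ(7)) = (1,3) ∈ E(G2) ✓
  (5,8) → (φ(5),φ(8)) = (3,4) ∈ E(G2) ✓
  (5,9) → (φ(5),φ(9)) = (3,5) ∈ E(G2) ✓
  (5,11) → (φ(5),φ(11)) = (3,9) ∈ E(G2) ✓
  (6,9) → (φ(6),φ(9)) = (2,5) ∈ E(G2) ✓
  (6,11) → (φ(6),φ(11)) = (2,9) ∈ E(G2) ✓
  (7,8) → (φ(7),φ(8)) = (1,4) ∈ E(G2) ✓
  (7,9) → (φ(7),φ(9)) = (1,5) ∈ E(G2) ✓
  (8,9) → (φ(8),φ(9)) = (4,5) ∈ E(G2) ✓
  (8,10) → (φ(8),φ(10)) = (4,8) ∈ E(G2) ✓
  (8,11) → (φ(8),φ(11)) = (4,9) ∈ E(G2) ✓
  (9,10) → (φ(9),φ(10)) = (5,8) ∈ E(G2) ✓
All 36 edges of G1 map to edges of G2, and |E(G1)| = |E(G2)| = 36, so φ is a bijection on edges as well as vertices. Hence G1 ≅ G2.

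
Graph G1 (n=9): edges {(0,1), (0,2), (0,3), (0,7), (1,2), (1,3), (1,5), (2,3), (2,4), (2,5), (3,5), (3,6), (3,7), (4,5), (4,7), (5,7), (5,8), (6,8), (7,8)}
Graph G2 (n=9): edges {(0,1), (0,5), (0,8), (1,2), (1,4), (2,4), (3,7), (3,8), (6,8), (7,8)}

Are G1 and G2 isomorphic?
No, not isomorphic

The graphs are NOT isomorphic.

Degrees in G1: deg(0)=4, deg(1)=4, deg(2)=5, deg(3)=6, deg(4)=3, deg(5)=6, deg(6)=2, deg(7)=5, deg(8)=3.
Sorted degree sequence of G1: [6, 6, 5, 5, 4, 4, 3, 3, 2].
Degrees in G2: deg(0)=3, deg(1)=3, deg(2)=2, deg(3)=2, deg(4)=2, deg(5)=1, deg(6)=1, deg(7)=2, deg(8)=4.
Sorted degree sequence of G2: [4, 3, 3, 2, 2, 2, 2, 1, 1].
The (sorted) degree sequence is an isomorphism invariant, so since G1 and G2 have different degree sequences they cannot be isomorphic.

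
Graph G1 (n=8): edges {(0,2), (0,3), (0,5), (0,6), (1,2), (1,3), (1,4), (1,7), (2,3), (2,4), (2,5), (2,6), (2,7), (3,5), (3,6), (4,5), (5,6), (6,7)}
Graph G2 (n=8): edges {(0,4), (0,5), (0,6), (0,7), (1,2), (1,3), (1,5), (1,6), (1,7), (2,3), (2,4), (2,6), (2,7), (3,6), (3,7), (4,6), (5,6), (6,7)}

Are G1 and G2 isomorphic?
Yes, isomorphic

The graphs are isomorphic.
One valid mapping φ: V(G1) → V(G2): 0→3, 1→0, 2→6, 3→7, 4→5, 5→1, 6→2, 7→4

Verify φ preserves adjacency — for each edge of G1, its image is an edge of G2:
  (0,2) → (φ(0),φ(2)) = (3,6) ∈ E(G2) ✓
  (0,3) → (φ(0),φ(3)) = (3,7) ∈ E(G2) ✓
  (0,5) → (φ(0),φ(5)) = (1,3) ∈ E(G2) ✓
  (0,6) → (φ(0),φ(6)) = (2,3) ∈ E(G2) ✓
  (1,2) → (φ(1),φ(2)) = (0,6) ∈ E(G2) ✓
  (1,3) → (φ(1),φ(3)) = (0,7) ∈ E(G2) ✓
  (1,4) → (φ(1),φ(4)) = (0,5) ∈ E(G2) ✓
  (1,7) → (φ(1),φ(7)) = (0,4) ∈ E(G2) ✓
  (2,3) → (φ(2),φ(3)) = (6,7) ∈ E(G2) ✓
  (2,4) → (φ(2),φ(4)) = (5,6) ∈ E(G2) ✓
  (2,5) → (φ(2),φ(5)) = (1,6) ∈ E(G2) ✓
  (2,6) → (φ(2),φ(6)) = (2,6) ∈ E(G2) ✓
  (2,7) → (φ(2),φ(7)) = (4,6) ∈ E(G2) ✓
  (3,5) → (φ(3),φ(5)) = (1,7) ∈ E(G2) ✓
  (3,6) → (φ(3),φ(6)) = (2,7) ∈ E(G2) ✓
  (4,5) → (φ(4),φ(5)) = (1,5) ∈ E(G2) ✓
  (5,6) → (φ(5),φ(6)) = (1,2) ∈ E(G2) ✓
  (6,7) → (φ(6),φ(7)) = (2,4) ∈ E(G2) ✓
All 18 edges of G1 map to edges of G2, and |E(G1)| = |E(G2)| = 18, so φ is a bijection on edges as well as vertices. Hence G1 ≅ G2.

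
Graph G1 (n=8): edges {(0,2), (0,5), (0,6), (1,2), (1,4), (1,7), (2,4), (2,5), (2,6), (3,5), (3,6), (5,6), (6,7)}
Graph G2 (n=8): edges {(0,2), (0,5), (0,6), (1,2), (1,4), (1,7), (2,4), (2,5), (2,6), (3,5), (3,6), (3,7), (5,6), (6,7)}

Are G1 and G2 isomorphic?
No, not isomorphic

The graphs are NOT isomorphic.

Counting edges: G1 has 13 edge(s); G2 has 14 edge(s).
Edge count is an isomorphism invariant (a bijection on vertices induces a bijection on edges), so differing edge counts rule out isomorphism.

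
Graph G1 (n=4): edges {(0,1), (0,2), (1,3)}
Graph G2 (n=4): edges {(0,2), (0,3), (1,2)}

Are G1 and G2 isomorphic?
Yes, isomorphic

The graphs are isomorphic.
One valid mapping φ: V(G1) → V(G2): 0→2, 1→0, 2→1, 3→3

Verify φ preserves adjacency — for each edge of G1, its image is an edge of G2:
  (0,1) → (φ(0),φ(1)) = (0,2) ∈ E(G2) ✓
  (0,2) → (φ(0),φ(2)) = (1,2) ∈ E(G2) ✓
  (1,3) → (φ(1),φ(3)) = (0,3) ∈ E(G2) ✓
All 3 edges of G1 map to edges of G2, and |E(G1)| = |E(G2)| = 3, so φ is a bijection on edges as well as vertices. Hence G1 ≅ G2.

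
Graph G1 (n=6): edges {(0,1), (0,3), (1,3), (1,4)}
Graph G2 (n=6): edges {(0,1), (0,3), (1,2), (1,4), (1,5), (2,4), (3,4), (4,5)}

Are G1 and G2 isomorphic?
No, not isomorphic

The graphs are NOT isomorphic.

Degrees in G1: deg(0)=2, deg(1)=3, deg(2)=0, deg(3)=2, deg(4)=1, deg(5)=0.
Sorted degree sequence of G1: [3, 2, 2, 1, 0, 0].
Degrees in G2: deg(0)=2, deg(1)=4, deg(2)=2, deg(3)=2, deg(4)=4, deg(5)=2.
Sorted degree sequence of G2: [4, 4, 2, 2, 2, 2].
The (sorted) degree sequence is an isomorphism invariant, so since G1 and G2 have different degree sequences they cannot be isomorphic.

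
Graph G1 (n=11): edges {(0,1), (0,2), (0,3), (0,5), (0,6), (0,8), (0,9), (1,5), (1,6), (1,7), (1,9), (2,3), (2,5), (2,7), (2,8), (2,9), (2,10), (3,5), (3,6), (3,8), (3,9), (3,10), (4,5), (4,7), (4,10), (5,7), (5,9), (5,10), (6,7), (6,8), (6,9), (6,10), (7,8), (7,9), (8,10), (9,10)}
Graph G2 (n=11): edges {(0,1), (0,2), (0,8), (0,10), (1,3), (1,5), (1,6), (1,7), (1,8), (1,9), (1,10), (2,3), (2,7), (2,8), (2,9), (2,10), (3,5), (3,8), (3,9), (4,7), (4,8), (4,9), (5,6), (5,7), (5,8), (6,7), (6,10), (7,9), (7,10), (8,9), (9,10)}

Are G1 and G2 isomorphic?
No, not isomorphic

The graphs are NOT isomorphic.

Counting triangles (3-cliques): G1 has 45, G2 has 29.
Triangle count is an isomorphism invariant, so differing triangle counts rule out isomorphism.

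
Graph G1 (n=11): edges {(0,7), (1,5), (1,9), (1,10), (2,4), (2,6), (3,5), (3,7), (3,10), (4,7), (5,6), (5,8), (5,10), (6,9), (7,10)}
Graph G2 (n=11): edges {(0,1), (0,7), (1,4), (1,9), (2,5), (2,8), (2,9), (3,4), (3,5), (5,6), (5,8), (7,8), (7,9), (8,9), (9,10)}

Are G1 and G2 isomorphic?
Yes, isomorphic

The graphs are isomorphic.
One valid mapping φ: V(G1) → V(G2): 0→6, 1→7, 2→4, 3→2, 4→3, 5→9, 6→1, 7→5, 8→10, 9→0, 10→8

Verify φ preserves adjacency — for each edge of G1, its image is an edge of G2:
  (0,7) → (φ(0),φ(7)) = (5,6) ∈ E(G2) ✓
  (1,5) → (φ(1),φ(5)) = (7,9) ∈ E(G2) ✓
  (1,9) → (φ(1),φ(9)) = (0,7) ∈ E(G2) ✓
  (1,10) → (φ(1),φ(10)) = (7,8) ∈ E(G2) ✓
  (2,4) → (φ(2),φ(4)) = (3,4) ∈ E(G2) ✓
  (2,6) → (φ(2),φ(6)) = (1,4) ∈ E(G2) ✓
  (3,5) → (φ(3),φ(5)) = (2,9) ∈ E(G2) ✓
  (3,7) → (φ(3),φ(7)) = (2,5) ∈ E(G2) ✓
  (3,10) → (φ(3),φ(10)) = (2,8) ∈ E(G2) ✓
  (4,7) → (φ(4),φ(7)) = (3,5) ∈ E(G2) ✓
  (5,6) → (φ(5),φ(6)) = (1,9) ∈ E(G2) ✓
  (5,8) → (φ(5),φ(8)) = (9,10) ∈ E(G2) ✓
  (5,10) → (φ(5),φ(10)) = (8,9) ∈ E(G2) ✓
  (6,9) → (φ(6),φ(9)) = (0,1) ∈ E(G2) ✓
  (7,10) → (φ(7),φ(10)) = (5,8) ∈ E(G2) ✓
All 15 edges of G1 map to edges of G2, and |E(G1)| = |E(G2)| = 15, so φ is a bijection on edges as well as vertices. Hence G1 ≅ G2.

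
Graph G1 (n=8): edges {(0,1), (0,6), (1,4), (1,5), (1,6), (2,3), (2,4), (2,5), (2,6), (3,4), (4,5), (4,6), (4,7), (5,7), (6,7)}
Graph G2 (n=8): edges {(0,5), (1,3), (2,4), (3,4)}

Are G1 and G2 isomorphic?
No, not isomorphic

The graphs are NOT isomorphic.

Connected components of G1: 1 component(s) with vertex sets [[0, 1, 2, 3, 4, 5, 6, 7]], sizes [8].
Connected components of G2: 4 component(s) with vertex sets [[6], [7], [0, 5], [1, 2, 3, 4]], sizes [1, 1, 2, 4].
The number of connected components (and the multiset of component sizes) is an isomorphism invariant — an isomorphism maps each component of G1 bijectively onto a component of G2. Since G1 has 1 component(s) and G2 has 4, they cannot be isomorphic.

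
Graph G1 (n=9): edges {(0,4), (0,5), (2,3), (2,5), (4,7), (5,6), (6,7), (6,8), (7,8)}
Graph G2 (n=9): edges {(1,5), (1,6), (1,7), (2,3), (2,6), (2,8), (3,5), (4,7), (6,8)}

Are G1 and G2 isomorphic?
Yes, isomorphic

The graphs are isomorphic.
One valid mapping φ: V(G1) → V(G2): 0→5, 1→0, 2→7, 3→4, 4→3, 5→1, 6→6, 7→2, 8→8

Verify φ preserves adjacency — for each edge of G1, its image is an edge of G2:
  (0,4) → (φ(0),φ(4)) = (3,5) ∈ E(G2) ✓
  (0,5) → (φ(0),φ(5)) = (1,5) ∈ E(G2) ✓
  (2,3) → (φ(2),φ(3)) = (4,7) ∈ E(G2) ✓
  (2,5) → (φ(2),φ(5)) = (1,7) ∈ E(G2) ✓
  (4,7) → (φ(4),φ(7)) = (2,3) ∈ E(G2) ✓
  (5,6) → (φ(5),φ(6)) = (1,6) ∈ E(G2) ✓
  (6,7) → (φ(6),φ(7)) = (2,6) ∈ E(G2) ✓
  (6,8) → (φ(6),φ(8)) = (6,8) ∈ E(G2) ✓
  (7,8) → (φ(7),φ(8)) = (2,8) ∈ E(G2) ✓
All 9 edges of G1 map to edges of G2, and |E(G1)| = |E(G2)| = 9, so φ is a bijection on edges as well as vertices. Hence G1 ≅ G2.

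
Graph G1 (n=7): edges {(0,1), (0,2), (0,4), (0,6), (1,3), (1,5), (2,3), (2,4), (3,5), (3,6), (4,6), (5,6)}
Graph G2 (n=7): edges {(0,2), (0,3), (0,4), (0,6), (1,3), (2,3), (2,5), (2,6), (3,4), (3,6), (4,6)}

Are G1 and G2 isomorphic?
No, not isomorphic

The graphs are NOT isomorphic.

Counting triangles (3-cliques): G1 has 4, G2 has 7.
Triangle count is an isomorphism invariant, so differing triangle counts rule out isomorphism.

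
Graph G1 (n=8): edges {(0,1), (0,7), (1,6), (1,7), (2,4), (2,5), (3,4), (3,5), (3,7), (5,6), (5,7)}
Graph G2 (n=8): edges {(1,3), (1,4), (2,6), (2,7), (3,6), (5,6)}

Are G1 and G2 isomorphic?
No, not isomorphic

The graphs are NOT isomorphic.

Connected components of G1: 1 component(s) with vertex sets [[0, 1, 2, 3, 4, 5, 6, 7]], sizes [8].
Connected components of G2: 2 component(s) with vertex sets [[0], [1, 2, 3, 4, 5, 6, 7]], sizes [1, 7].
The number of connected components (and the multiset of component sizes) is an isomorphism invariant — an isomorphism maps each component of G1 bijectively onto a component of G2. Since G1 has 1 component(s) and G2 has 2, they cannot be isomorphic.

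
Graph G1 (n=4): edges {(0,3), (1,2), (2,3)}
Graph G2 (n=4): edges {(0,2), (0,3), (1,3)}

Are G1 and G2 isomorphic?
Yes, isomorphic

The graphs are isomorphic.
One valid mapping φ: V(G1) → V(G2): 0→1, 1→2, 2→0, 3→3

Verify φ preserves adjacency — for each edge of G1, its image is an edge of G2:
  (0,3) → (φ(0),φ(3)) = (1,3) ∈ E(G2) ✓
  (1,2) → (φ(1),φ(2)) = (0,2) ∈ E(G2) ✓
  (2,3) → (φ(2),φ(3)) = (0,3) ∈ E(G2) ✓
All 3 edges of G1 map to edges of G2, and |E(G1)| = |E(G2)| = 3, so φ is a bijection on edges as well as vertices. Hence G1 ≅ G2.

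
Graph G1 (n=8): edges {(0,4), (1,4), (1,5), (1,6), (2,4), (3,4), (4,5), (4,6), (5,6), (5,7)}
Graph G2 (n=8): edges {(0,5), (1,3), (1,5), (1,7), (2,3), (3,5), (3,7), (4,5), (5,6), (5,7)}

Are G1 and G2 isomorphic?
Yes, isomorphic

The graphs are isomorphic.
One valid mapping φ: V(G1) → V(G2): 0→6, 1→1, 2→4, 3→0, 4→5, 5→3, 6→7, 7→2

Verify φ preserves adjacency — for each edge of G1, its image is an edge of G2:
  (0,4) → (φ(0),φ(4)) = (5,6) ∈ E(G2) ✓
  (1,4) → (φ(1),φ(4)) = (1,5) ∈ E(G2) ✓
  (1,5) → (φ(1),φ(5)) = (1,3) ∈ E(G2) ✓
  (1,6) → (φ(1),φ(6)) = (1,7) ∈ E(G2) ✓
  (2,4) → (φ(2),φ(4)) = (4,5) ∈ E(G2) ✓
  (3,4) → (φ(3),φ(4)) = (0,5) ∈ E(G2) ✓
  (4,5) → (φ(4),φ(5)) = (3,5) ∈ E(G2) ✓
  (4,6) → (φ(4),φ(6)) = (5,7) ∈ E(G2) ✓
  (5,6) → (φ(5),φ(6)) = (3,7) ∈ E(G2) ✓
  (5,7) → (φ(5),φ(7)) = (2,3) ∈ E(G2) ✓
All 10 edges of G1 map to edges of G2, and |E(G1)| = |E(G2)| = 10, so φ is a bijection on edges as well as vertices. Hence G1 ≅ G2.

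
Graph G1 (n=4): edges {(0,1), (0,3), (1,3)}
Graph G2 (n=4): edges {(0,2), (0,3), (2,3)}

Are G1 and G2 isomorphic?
Yes, isomorphic

The graphs are isomorphic.
One valid mapping φ: V(G1) → V(G2): 0→3, 1→2, 2→1, 3→0

Verify φ preserves adjacency — for each edge of G1, its image is an edge of G2:
  (0,1) → (φ(0),φ(1)) = (2,3) ∈ E(G2) ✓
  (0,3) → (φ(0),φ(3)) = (0,3) ∈ E(G2) ✓
  (1,3) → (φ(1),φ(3)) = (0,2) ∈ E(G2) ✓
All 3 edges of G1 map to edges of G2, and |E(G1)| = |E(G2)| = 3, so φ is a bijection on edges as well as vertices. Hence G1 ≅ G2.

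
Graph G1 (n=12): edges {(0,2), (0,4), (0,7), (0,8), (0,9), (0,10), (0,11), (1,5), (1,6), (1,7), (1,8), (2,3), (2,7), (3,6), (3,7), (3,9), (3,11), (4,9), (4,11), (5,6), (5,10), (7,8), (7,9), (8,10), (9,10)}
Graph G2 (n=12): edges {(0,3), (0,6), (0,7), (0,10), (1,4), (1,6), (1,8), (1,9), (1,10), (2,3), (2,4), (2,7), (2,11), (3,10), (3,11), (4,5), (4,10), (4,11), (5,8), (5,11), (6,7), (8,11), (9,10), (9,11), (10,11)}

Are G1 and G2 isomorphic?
Yes, isomorphic

The graphs are isomorphic.
One valid mapping φ: V(G1) → V(G2): 0→11, 1→0, 2→9, 3→1, 4→5, 5→7, 6→6, 7→10, 8→3, 9→4, 10→2, 11→8

Verify φ preserves adjacency — for each edge of G1, its image is an edge of G2:
  (0,2) → (φ(0),φ(2)) = (9,11) ∈ E(G2) ✓
  (0,4) → (φ(0),φ(4)) = (5,11) ∈ E(G2) ✓
  (0,7) → (φ(0),φ(7)) = (10,11) ∈ E(G2) ✓
  (0,8) → (φ(0),φ(8)) = (3,11) ∈ E(G2) ✓
  (0,9) → (φ(0),φ(9)) = (4,11) ∈ E(G2) ✓
  (0,10) → (φ(0),φ(10)) = (2,11) ∈ E(G2) ✓
  (0,11) → (φ(0),φ(11)) = (8,11) ∈ E(G2) ✓
  (1,5) → (φ(1),φ(5)) = (0,7) ∈ E(G2) ✓
  (1,6) → (φ(1),φ(6)) = (0,6) ∈ E(G2) ✓
  (1,7) → (φ(1),φ(7)) = (0,10) ∈ E(G2) ✓
  (1,8) → (φ(1),φ(8)) = (0,3) ∈ E(G2) ✓
  (2,3) → (φ(2),φ(3)) = (1,9) ∈ E(G2) ✓
  (2,7) → (φ(2),φ(7)) = (9,10) ∈ E(G2) ✓
  (3,6) → (φ(3),φ(6)) = (1,6) ∈ E(G2) ✓
  (3,7) → (φ(3),φ(7)) = (1,10) ∈ E(G2) ✓
  (3,9) → (φ(3),φ(9)) = (1,4) ∈ E(G2) ✓
  (3,11) → (φ(3),φ(11)) = (1,8) ∈ E(G2) ✓
  (4,9) → (φ(4),φ(9)) = (4,5) ∈ E(G2) ✓
  (4,11) → (φ(4),φ(11)) = (5,8) ∈ E(G2) ✓
  (5,6) → (φ(5),φ(6)) = (6,7) ∈ E(G2) ✓
  (5,10) → (φ(5),φ(10)) = (2,7) ∈ E(G2) ✓
  (7,8) → (φ(7),φ(8)) = (3,10) ∈ E(G2) ✓
  (7,9) → (φ(7),φ(9)) = (4,10) ∈ E(G2) ✓
  (8,10) → (φ(8),φ(10)) = (2,3) ∈ E(G2) ✓
  (9,10) → (φ(9),φ(10)) = (2,4) ∈ E(G2) ✓
All 25 edges of G1 map to edges of G2, and |E(G1)| = |E(G2)| = 25, so φ is a bijection on edges as well as vertices. Hence G1 ≅ G2.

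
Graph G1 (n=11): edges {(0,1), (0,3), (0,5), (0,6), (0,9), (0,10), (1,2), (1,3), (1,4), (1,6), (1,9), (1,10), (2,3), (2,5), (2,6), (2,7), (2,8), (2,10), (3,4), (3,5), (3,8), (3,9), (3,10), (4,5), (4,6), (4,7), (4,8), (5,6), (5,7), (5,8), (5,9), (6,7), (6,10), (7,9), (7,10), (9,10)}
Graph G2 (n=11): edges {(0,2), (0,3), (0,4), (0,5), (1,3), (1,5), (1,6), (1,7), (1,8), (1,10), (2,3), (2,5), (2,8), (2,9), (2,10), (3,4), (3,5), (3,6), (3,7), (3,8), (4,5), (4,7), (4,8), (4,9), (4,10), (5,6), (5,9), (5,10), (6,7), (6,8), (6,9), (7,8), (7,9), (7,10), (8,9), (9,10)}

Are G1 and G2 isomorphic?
Yes, isomorphic

The graphs are isomorphic.
One valid mapping φ: V(G1) → V(G2): 0→6, 1→8, 2→4, 3→3, 4→2, 5→5, 6→9, 7→10, 8→0, 9→1, 10→7

Verify φ preserves adjacency — for each edge of G1, its image is an edge of G2:
  (0,1) → (φ(0),φ(1)) = (6,8) ∈ E(G2) ✓
  (0,3) → (φ(0),φ(3)) = (3,6) ∈ E(G2) ✓
  (0,5) → (φ(0),φ(5)) = (5,6) ∈ E(G2) ✓
  (0,6) → (φ(0),φ(6)) = (6,9) ∈ E(G2) ✓
  (0,9) → (φ(0),φ(9)) = (1,6) ∈ E(G2) ✓
  (0,10) → (φ(0),φ(10)) = (6,7) ∈ E(G2) ✓
  (1,2) → (φ(1),φ(2)) = (4,8) ∈ E(G2) ✓
  (1,3) → (φ(1),φ(3)) = (3,8) ∈ E(G2) ✓
  (1,4) → (φ(1),φ(4)) = (2,8) ∈ E(G2) ✓
  (1,6) → (φ(1),φ(6)) = (8,9) ∈ E(G2) ✓
  (1,9) → (φ(1),φ(9)) = (1,8) ∈ E(G2) ✓
  (1,10) → (φ(1),φ(10)) = (7,8) ∈ E(G2) ✓
  (2,3) → (φ(2),φ(3)) = (3,4) ∈ E(G2) ✓
  (2,5) → (φ(2),φ(5)) = (4,5) ∈ E(G2) ✓
  (2,6) → (φ(2),φ(6)) = (4,9) ∈ E(G2) ✓
  (2,7) → (φ(2),φ(7)) = (4,10) ∈ E(G2) ✓
  (2,8) → (φ(2),φ(8)) = (0,4) ∈ E(G2) ✓
  (2,10) → (φ(2),φ(10)) = (4,7) ∈ E(G2) ✓
  (3,4) → (φ(3),φ(4)) = (2,3) ∈ E(G2) ✓
  (3,5) → (φ(3),φ(5)) = (3,5) ∈ E(G2) ✓
  (3,8) → (φ(3),φ(8)) = (0,3) ∈ E(G2) ✓
  (3,9) → (φ(3),φ(9)) = (1,3) ∈ E(G2) ✓
  (3,10) → (φ(3),φ(10)) = (3,7) ∈ E(G2) ✓
  (4,5) → (φ(4),φ(5)) = (2,5) ∈ E(G2) ✓
  (4,6) → (φ(4),φ(6)) = (2,9) ∈ E(G2) ✓
  (4,7) → (φ(4),φ(7)) = (2,10) ∈ E(G2) ✓
  (4,8) → (φ(4),φ(8)) = (0,2) ∈ E(G2) ✓
  (5,6) → (φ(5),φ(6)) = (5,9) ∈ E(G2) ✓
  (5,7) → (φ(5),φ(7)) = (5,10) ∈ E(G2) ✓
  (5,8) → (φ(5),φ(8)) = (0,5) ∈ E(G2) ✓
  (5,9) → (φ(5),φ(9)) = (1,5) ∈ E(G2) ✓
  (6,7) → (φ(6),φ(7)) = (9,10) ∈ E(G2) ✓
  (6,10) → (φ(6),φ(10)) = (7,9) ∈ E(G2) ✓
  (7,9) → (φ(7),φ(9)) = (1,10) ∈ E(G2) ✓
  (7,10) → (φ(7),φ(10)) = (7,10) ∈ E(G2) ✓
  (9,10) → (φ(9),φ(10)) = (1,7) ∈ E(G2) ✓
All 36 edges of G1 map to edges of G2, and |E(G1)| = |E(G2)| = 36, so φ is a bijection on edges as well as vertices. Hence G1 ≅ G2.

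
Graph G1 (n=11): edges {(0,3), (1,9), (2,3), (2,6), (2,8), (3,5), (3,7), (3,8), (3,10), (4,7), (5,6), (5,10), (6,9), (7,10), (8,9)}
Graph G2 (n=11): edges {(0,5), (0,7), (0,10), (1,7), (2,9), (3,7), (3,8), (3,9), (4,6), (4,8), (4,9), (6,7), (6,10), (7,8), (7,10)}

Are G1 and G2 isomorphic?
Yes, isomorphic

The graphs are isomorphic.
One valid mapping φ: V(G1) → V(G2): 0→1, 1→2, 2→8, 3→7, 4→5, 5→6, 6→4, 7→0, 8→3, 9→9, 10→10

Verify φ preserves adjacency — for each edge of G1, its image is an edge of G2:
  (0,3) → (φ(0),φ(3)) = (1,7) ∈ E(G2) ✓
  (1,9) → (φ(1),φ(9)) = (2,9) ∈ E(G2) ✓
  (2,3) → (φ(2),φ(3)) = (7,8) ∈ E(G2) ✓
  (2,6) → (φ(2),φ(6)) = (4,8) ∈ E(G2) ✓
  (2,8) → (φ(2),φ(8)) = (3,8) ∈ E(G2) ✓
  (3,5) → (φ(3),φ(5)) = (6,7) ∈ E(G2) ✓
  (3,7) → (φ(3),φ(7)) = (0,7) ∈ E(G2) ✓
  (3,8) → (φ(3),φ(8)) = (3,7) ∈ E(G2) ✓
  (3,10) → (φ(3),φ(10)) = (7,10) ∈ E(G2) ✓
  (4,7) → (φ(4),φ(7)) = (0,5) ∈ E(G2) ✓
  (5,6) → (φ(5),φ(6)) = (4,6) ∈ E(G2) ✓
  (5,10) → (φ(5),φ(10)) = (6,10) ∈ E(G2) ✓
  (6,9) → (φ(6),φ(9)) = (4,9) ∈ E(G2) ✓
  (7,10) → (φ(7),φ(10)) = (0,10) ∈ E(G2) ✓
  (8,9) → (φ(8),φ(9)) = (3,9) ∈ E(G2) ✓
All 15 edges of G1 map to edges of G2, and |E(G1)| = |E(G2)| = 15, so φ is a bijection on edges as well as vertices. Hence G1 ≅ G2.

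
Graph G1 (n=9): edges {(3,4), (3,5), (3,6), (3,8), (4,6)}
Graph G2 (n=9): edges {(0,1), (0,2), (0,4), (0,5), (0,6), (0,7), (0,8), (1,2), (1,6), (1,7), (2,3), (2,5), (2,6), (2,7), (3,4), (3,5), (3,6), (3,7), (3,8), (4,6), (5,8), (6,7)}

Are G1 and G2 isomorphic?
No, not isomorphic

The graphs are NOT isomorphic.

Counting triangles (3-cliques): G1 has 1, G2 has 19.
Triangle count is an isomorphism invariant, so differing triangle counts rule out isomorphism.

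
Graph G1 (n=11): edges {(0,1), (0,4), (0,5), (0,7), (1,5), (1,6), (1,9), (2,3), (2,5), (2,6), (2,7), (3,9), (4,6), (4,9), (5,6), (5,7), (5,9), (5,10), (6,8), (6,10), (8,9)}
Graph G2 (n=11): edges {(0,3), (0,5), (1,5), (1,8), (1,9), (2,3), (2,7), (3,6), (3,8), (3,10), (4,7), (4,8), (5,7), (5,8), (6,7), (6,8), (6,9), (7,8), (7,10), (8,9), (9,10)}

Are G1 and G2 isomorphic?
Yes, isomorphic

The graphs are isomorphic.
One valid mapping φ: V(G1) → V(G2): 0→9, 1→6, 2→5, 3→0, 4→10, 5→8, 6→7, 7→1, 8→2, 9→3, 10→4

Verify φ preserves adjacency — for each edge of G1, its image is an edge of G2:
  (0,1) → (φ(0),φ(1)) = (6,9) ∈ E(G2) ✓
  (0,4) → (φ(0),φ(4)) = (9,10) ∈ E(G2) ✓
  (0,5) → (φ(0),φ(5)) = (8,9) ∈ E(G2) ✓
  (0,7) → (φ(0),φ(7)) = (1,9) ∈ E(G2) ✓
  (1,5) → (φ(1),φ(5)) = (6,8) ∈ E(G2) ✓
  (1,6) → (φ(1),φ(6)) = (6,7) ∈ E(G2) ✓
  (1,9) → (φ(1),φ(9)) = (3,6) ∈ E(G2) ✓
  (2,3) → (φ(2),φ(3)) = (0,5) ∈ E(G2) ✓
  (2,5) → (φ(2),φ(5)) = (5,8) ∈ E(G2) ✓
  (2,6) → (φ(2),φ(6)) = (5,7) ∈ E(G2) ✓
  (2,7) → (φ(2),φ(7)) = (1,5) ∈ E(G2) ✓
  (3,9) → (φ(3),φ(9)) = (0,3) ∈ E(G2) ✓
  (4,6) → (φ(4),φ(6)) = (7,10) ∈ E(G2) ✓
  (4,9) → (φ(4),φ(9)) = (3,10) ∈ E(G2) ✓
  (5,6) → (φ(5),φ(6)) = (7,8) ∈ E(G2) ✓
  (5,7) → (φ(5),φ(7)) = (1,8) ∈ E(G2) ✓
  (5,9) → (φ(5),φ(9)) = (3,8) ∈ E(G2) ✓
  (5,10) → (φ(5),φ(10)) = (4,8) ∈ E(G2) ✓
  (6,8) → (φ(6),φ(8)) = (2,7) ∈ E(G2) ✓
  (6,10) → (φ(6),φ(10)) = (4,7) ∈ E(G2) ✓
  (8,9) → (φ(8),φ(9)) = (2,3) ∈ E(G2) ✓
All 21 edges of G1 map to edges of G2, and |E(G1)| = |E(G2)| = 21, so φ is a bijection on edges as well as vertices. Hence G1 ≅ G2.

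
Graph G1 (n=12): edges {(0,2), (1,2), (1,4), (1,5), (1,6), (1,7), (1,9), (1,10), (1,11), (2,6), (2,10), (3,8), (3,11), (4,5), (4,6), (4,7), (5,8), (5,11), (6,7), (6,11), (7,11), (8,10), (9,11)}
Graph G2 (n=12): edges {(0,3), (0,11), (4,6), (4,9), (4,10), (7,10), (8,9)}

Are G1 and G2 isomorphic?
No, not isomorphic

The graphs are NOT isomorphic.

Connected components of G1: 1 component(s) with vertex sets [[0, 1, 2, 3, 4, 5, 6, 7, 8, 9, 10, 11]], sizes [12].
Connected components of G2: 5 component(s) with vertex sets [[1], [2], [5], [0, 3, 11], [4, 6, 7, 8, 9, 10]], sizes [1, 1, 1, 3, 6].
The number of connected components (and the multiset of component sizes) is an isomorphism invariant — an isomorphism maps each component of G1 bijectively onto a component of G2. Since G1 has 1 component(s) and G2 has 5, they cannot be isomorphic.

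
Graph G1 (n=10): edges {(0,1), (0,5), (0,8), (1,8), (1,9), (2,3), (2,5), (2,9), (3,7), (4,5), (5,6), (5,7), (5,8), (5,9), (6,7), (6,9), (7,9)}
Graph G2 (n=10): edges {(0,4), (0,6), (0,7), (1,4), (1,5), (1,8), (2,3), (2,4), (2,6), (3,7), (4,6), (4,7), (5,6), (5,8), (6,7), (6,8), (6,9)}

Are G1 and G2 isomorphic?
Yes, isomorphic

The graphs are isomorphic.
One valid mapping φ: V(G1) → V(G2): 0→8, 1→1, 2→2, 3→3, 4→9, 5→6, 6→0, 7→7, 8→5, 9→4

Verify φ preserves adjacency — for each edge of G1, its image is an edge of G2:
  (0,1) → (φ(0),φ(1)) = (1,8) ∈ E(G2) ✓
  (0,5) → (φ(0),φ(5)) = (6,8) ∈ E(G2) ✓
  (0,8) → (φ(0),φ(8)) = (5,8) ∈ E(G2) ✓
  (1,8) → (φ(1),φ(8)) = (1,5) ∈ E(G2) ✓
  (1,9) → (φ(1),φ(9)) = (1,4) ∈ E(G2) ✓
  (2,3) → (φ(2),φ(3)) = (2,3) ∈ E(G2) ✓
  (2,5) → (φ(2),φ(5)) = (2,6) ∈ E(G2) ✓
  (2,9) → (φ(2),φ(9)) = (2,4) ∈ E(G2) ✓
  (3,7) → (φ(3),φ(7)) = (3,7) ∈ E(G2) ✓
  (4,5) → (φ(4),φ(5)) = (6,9) ∈ E(G2) ✓
  (5,6) → (φ(5),φ(6)) = (0,6) ∈ E(G2) ✓
  (5,7) → (φ(5),φ(7)) = (6,7) ∈ E(G2) ✓
  (5,8) → (φ(5),φ(8)) = (5,6) ∈ E(G2) ✓
  (5,9) → (φ(5),φ(9)) = (4,6) ∈ E(G2) ✓
  (6,7) → (φ(6),φ(7)) = (0,7) ∈ E(G2) ✓
  (6,9) → (φ(6),φ(9)) = (0,4) ∈ E(G2) ✓
  (7,9) → (φ(7),φ(9)) = (4,7) ∈ E(G2) ✓
All 17 edges of G1 map to edges of G2, and |E(G1)| = |E(G2)| = 17, so φ is a bijection on edges as well as vertices. Hence G1 ≅ G2.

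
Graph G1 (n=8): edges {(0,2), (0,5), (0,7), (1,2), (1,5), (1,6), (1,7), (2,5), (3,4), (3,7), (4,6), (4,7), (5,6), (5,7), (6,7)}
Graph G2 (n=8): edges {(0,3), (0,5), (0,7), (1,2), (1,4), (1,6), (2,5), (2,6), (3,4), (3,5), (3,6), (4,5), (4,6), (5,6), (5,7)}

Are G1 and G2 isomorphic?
Yes, isomorphic

The graphs are isomorphic.
One valid mapping φ: V(G1) → V(G2): 0→2, 1→4, 2→1, 3→7, 4→0, 5→6, 6→3, 7→5

Verify φ preserves adjacency — for each edge of G1, its image is an edge of G2:
  (0,2) → (φ(0),φ(2)) = (1,2) ∈ E(G2) ✓
  (0,5) → (φ(0),φ(5)) = (2,6) ∈ E(G2) ✓
  (0,7) → (φ(0),φ(7)) = (2,5) ∈ E(G2) ✓
  (1,2) → (φ(1),φ(2)) = (1,4) ∈ E(G2) ✓
  (1,5) → (φ(1),φ(5)) = (4,6) ∈ E(G2) ✓
  (1,6) → (φ(1),φ(6)) = (3,4) ∈ E(G2) ✓
  (1,7) → (φ(1),φ(7)) = (4,5) ∈ E(G2) ✓
  (2,5) → (φ(2),φ(5)) = (1,6) ∈ E(G2) ✓
  (3,4) → (φ(3),φ(4)) = (0,7) ∈ E(G2) ✓
  (3,7) → (φ(3),φ(7)) = (5,7) ∈ E(G2) ✓
  (4,6) → (φ(4),φ(6)) = (0,3) ∈ E(G2) ✓
  (4,7) → (φ(4),φ(7)) = (0,5) ∈ E(G2) ✓
  (5,6) → (φ(5),φ(6)) = (3,6) ∈ E(G2) ✓
  (5,7) → (φ(5),φ(7)) = (5,6) ∈ E(G2) ✓
  (6,7) → (φ(6),φ(7)) = (3,5) ∈ E(G2) ✓
All 15 edges of G1 map to edges of G2, and |E(G1)| = |E(G2)| = 15, so φ is a bijection on edges as well as vertices. Hence G1 ≅ G2.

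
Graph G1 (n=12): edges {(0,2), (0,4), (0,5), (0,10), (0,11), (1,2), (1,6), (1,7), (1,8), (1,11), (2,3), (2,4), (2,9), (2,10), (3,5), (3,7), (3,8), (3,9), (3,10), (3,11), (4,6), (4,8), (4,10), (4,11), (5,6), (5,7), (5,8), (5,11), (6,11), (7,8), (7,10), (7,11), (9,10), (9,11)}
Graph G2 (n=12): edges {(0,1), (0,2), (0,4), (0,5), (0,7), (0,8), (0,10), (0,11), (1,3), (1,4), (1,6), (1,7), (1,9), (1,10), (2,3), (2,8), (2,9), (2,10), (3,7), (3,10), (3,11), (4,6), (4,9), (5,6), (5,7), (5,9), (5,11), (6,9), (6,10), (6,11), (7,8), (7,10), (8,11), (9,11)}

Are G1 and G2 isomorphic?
Yes, isomorphic

The graphs are isomorphic.
One valid mapping φ: V(G1) → V(G2): 0→5, 1→2, 2→9, 3→1, 4→11, 5→7, 6→8, 7→10, 8→3, 9→4, 10→6, 11→0

Verify φ preserves adjacency — for each edge of G1, its image is an edge of G2:
  (0,2) → (φ(0),φ(2)) = (5,9) ∈ E(G2) ✓
  (0,4) → (φ(0),φ(4)) = (5,11) ∈ E(G2) ✓
  (0,5) → (φ(0),φ(5)) = (5,7) ∈ E(G2) ✓
  (0,10) → (φ(0),φ(10)) = (5,6) ∈ E(G2) ✓
  (0,11) → (φ(0),φ(11)) = (0,5) ∈ E(G2) ✓
  (1,2) → (φ(1),φ(2)) = (2,9) ∈ E(G2) ✓
  (1,6) → (φ(1),φ(6)) = (2,8) ∈ E(G2) ✓
  (1,7) → (φ(1),φ(7)) = (2,10) ∈ E(G2) ✓
  (1,8) → (φ(1),φ(8)) = (2,3) ∈ E(G2) ✓
  (1,11) → (φ(1),φ(11)) = (0,2) ∈ E(G2) ✓
  (2,3) → (φ(2),φ(3)) = (1,9) ∈ E(G2) ✓
  (2,4) → (φ(2),φ(4)) = (9,11) ∈ E(G2) ✓
  (2,9) → (φ(2),φ(9)) = (4,9) ∈ E(G2) ✓
  (2,10) → (φ(2),φ(10)) = (6,9) ∈ E(G2) ✓
  (3,5) → (φ(3),φ(5)) = (1,7) ∈ E(G2) ✓
  (3,7) → (φ(3),φ(7)) = (1,10) ∈ E(G2) ✓
  (3,8) → (φ(3),φ(8)) = (1,3) ∈ E(G2) ✓
  (3,9) → (φ(3),φ(9)) = (1,4) ∈ E(G2) ✓
  (3,10) → (φ(3),φ(10)) = (1,6) ∈ E(G2) ✓
  (3,11) → (φ(3),φ(11)) = (0,1) ∈ E(G2) ✓
  (4,6) → (φ(4),φ(6)) = (8,11) ∈ E(G2) ✓
  (4,8) → (φ(4),φ(8)) = (3,11) ∈ E(G2) ✓
  (4,10) → (φ(4),φ(10)) = (6,11) ∈ E(G2) ✓
  (4,11) → (φ(4),φ(11)) = (0,11) ∈ E(G2) ✓
  (5,6) → (φ(5),φ(6)) = (7,8) ∈ E(G2) ✓
  (5,7) → (φ(5),φ(7)) = (7,10) ∈ E(G2) ✓
  (5,8) → (φ(5),φ(8)) = (3,7) ∈ E(G2) ✓
  (5,11) → (φ(5),φ(11)) = (0,7) ∈ E(G2) ✓
  (6,11) → (φ(6),φ(11)) = (0,8) ∈ E(G2) ✓
  (7,8) → (φ(7),φ(8)) = (3,10) ∈ E(G2) ✓
  (7,10) → (φ(7),φ(10)) = (6,10) ∈ E(G2) ✓
  (7,11) → (φ(7),φ(11)) = (0,10) ∈ E(G2) ✓
  (9,10) → (φ(9),φ(10)) = (4,6) ∈ E(G2) ✓
  (9,11) → (φ(9),φ(11)) = (0,4) ∈ E(G2) ✓
All 34 edges of G1 map to edges of G2, and |E(G1)| = |E(G2)| = 34, so φ is a bijection on edges as well as vertices. Hence G1 ≅ G2.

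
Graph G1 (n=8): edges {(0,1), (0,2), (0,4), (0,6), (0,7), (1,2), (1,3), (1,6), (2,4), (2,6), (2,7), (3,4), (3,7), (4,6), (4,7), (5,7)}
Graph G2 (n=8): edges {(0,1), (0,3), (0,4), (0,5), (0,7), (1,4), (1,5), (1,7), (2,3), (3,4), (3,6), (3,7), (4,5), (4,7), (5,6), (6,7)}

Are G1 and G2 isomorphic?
Yes, isomorphic

The graphs are isomorphic.
One valid mapping φ: V(G1) → V(G2): 0→0, 1→5, 2→4, 3→6, 4→7, 5→2, 6→1, 7→3

Verify φ preserves adjacency — for each edge of G1, its image is an edge of G2:
  (0,1) → (φ(0),φ(1)) = (0,5) ∈ E(G2) ✓
  (0,2) → (φ(0),φ(2)) = (0,4) ∈ E(G2) ✓
  (0,4) → (φ(0),φ(4)) = (0,7) ∈ E(G2) ✓
  (0,6) → (φ(0),φ(6)) = (0,1) ∈ E(G2) ✓
  (0,7) → (φ(0),φ(7)) = (0,3) ∈ E(G2) ✓
  (1,2) → (φ(1),φ(2)) = (4,5) ∈ E(G2) ✓
  (1,3) → (φ(1),φ(3)) = (5,6) ∈ E(G2) ✓
  (1,6) → (φ(1),φ(6)) = (1,5) ∈ E(G2) ✓
  (2,4) → (φ(2),φ(4)) = (4,7) ∈ E(G2) ✓
  (2,6) → (φ(2),φ(6)) = (1,4) ∈ E(G2) ✓
  (2,7) → (φ(2),φ(7)) = (3,4) ∈ E(G2) ✓
  (3,4) → (φ(3),φ(4)) = (6,7) ∈ E(G2) ✓
  (3,7) → (φ(3),φ(7)) = (3,6) ∈ E(G2) ✓
  (4,6) → (φ(4),φ(6)) = (1,7) ∈ E(G2) ✓
  (4,7) → (φ(4),φ(7)) = (3,7) ∈ E(G2) ✓
  (5,7) → (φ(5),φ(7)) = (2,3) ∈ E(G2) ✓
All 16 edges of G1 map to edges of G2, and |E(G1)| = |E(G2)| = 16, so φ is a bijection on edges as well as vertices. Hence G1 ≅ G2.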